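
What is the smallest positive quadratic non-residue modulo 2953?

5

(2/2953) = +1, so 2 is a residue.
(3/2953) = +1, so 3 is a residue.
(4/2953) = +1, so 4 is a residue.
(5/2953) = −1, so 5 is the smallest positive non-residue mod 2953.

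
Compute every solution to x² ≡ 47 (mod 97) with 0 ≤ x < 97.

97 ≡ 1 (mod 4), so we find a root by search.
Trying successive values, 12² = 144 ≡ 47 (mod 97). The other root is 97 − 12 = 85.

12, 85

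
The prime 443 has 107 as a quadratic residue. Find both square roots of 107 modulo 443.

162, 281

Since 443 ≡ 3 (mod 4), a square root of 107 is 107^((443+1)/4) = 107^111 mod 443.
Repeated squaring: 107^2≡374, 107^4≡331, 107^8≡140, 107^16≡108, 107^32≡146, 107^64≡52 (mod 443).
107^111 = 107^(64+32+8+4+2+1) ≡ 281 (mod 443).
Check: 281² = 78961 ≡ 107 (mod 443). The two roots are 162 and 281.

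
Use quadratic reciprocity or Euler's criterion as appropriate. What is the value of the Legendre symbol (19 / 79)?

Euler's criterion: (19/79) ≡ 19^39 (mod 79).
19^2 ≡ 45 (mod 79)
19^4 ≡ 50 (mod 79)
19^8 ≡ 51 (mod 79)
19^16 ≡ 73 (mod 79)
19^32 ≡ 36 (mod 79)
19^39 = 19^(32+4+2+1) ≡ 1 (mod 79).
Result is 1, so (19/79) = 1.

1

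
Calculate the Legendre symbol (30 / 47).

Euler's criterion: (30/47) ≡ 30^23 (mod 47).
30^2 ≡ 7 (mod 47)
30^4 ≡ 2 (mod 47)
30^8 ≡ 4 (mod 47)
30^16 ≡ 16 (mod 47)
30^23 = 30^(16+4+2+1) ≡ 46 (mod 47).
Result is 46 ≡ −1, so (30/47) = −1.

-1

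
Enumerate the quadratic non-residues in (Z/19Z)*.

Square k = 1,…,9 (k and 19−k give the same square):
1²=1, 2²=4, 3²=9, 4²=16, 5²≡6, 6²≡17, 7²≡11, 8²≡7, 9²≡5 (mod 19).
The residues are {1, 4, 5, 6, 7, 9, 11, 16, 17}; the non-residues are the remaining 9 nonzero classes.

2, 3, 8, 10, 12, 13, 14, 15, 18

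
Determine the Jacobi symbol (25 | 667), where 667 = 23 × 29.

Reciprocity: 25 ≡ 1 and 667 ≡ 3 (mod 4), so (25/667) = +(667/25).
Reduce top mod 25: now compute (17/25).
Reciprocity: 17 ≡ 1 and 25 ≡ 1 (mod 4), so (17/25) = +(25/17).
Reduce top mod 17: now compute (8/17).
Pull out 2^3: since 17 ≡ 1 (mod 8), (2/17) = +1, so (2/17)^3 = +1.
Reached (1/17) = 1. Collecting the sign flips along the way, the symbol is +1.

1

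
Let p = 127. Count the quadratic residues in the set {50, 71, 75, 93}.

(50/127) = +1 → QR.
(71/127) = +1 → QR.
(75/127) = -1 → non-residue.
(93/127) = -1 → non-residue.
Total quadratic residues among the 4: 2.

2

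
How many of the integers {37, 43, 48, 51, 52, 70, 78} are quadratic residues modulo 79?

2

(37/79) = -1 → non-residue.
(43/79) = -1 → non-residue.
(48/79) = -1 → non-residue.
(51/79) = +1 → QR.
(52/79) = +1 → QR.
(70/79) = -1 → non-residue.
(78/79) = -1 → non-residue.
Total quadratic residues among the 7: 2.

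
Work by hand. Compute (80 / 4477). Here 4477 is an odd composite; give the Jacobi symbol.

-1

Pull out 2^4: since 4477 ≡ 5 (mod 8), (2/4477) = -1, so (2/4477)^4 = +1.
Reciprocity: 5 ≡ 1 and 4477 ≡ 1 (mod 4), so (5/4477) = +(4477/5).
Reduce top mod 5: now compute (2/5).
Pull out 2: since 5 ≡ 5 (mod 8), (2/5) = -1.
Reached (1/5) = 1. Collecting the sign flips along the way, the symbol is -1.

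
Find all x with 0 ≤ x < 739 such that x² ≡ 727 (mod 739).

196, 543

Since 739 ≡ 3 (mod 4), a square root of 727 is 727^((739+1)/4) = 727^185 mod 739.
Repeated squaring: 727^2≡144, 727^4≡44, 727^8≡458, 727^16≡627, 727^32≡720, 727^64≡361, 727^128≡257 (mod 739).
727^185 = 727^(128+32+16+8+1) ≡ 196 (mod 739).
Check: 196² = 38416 ≡ 727 (mod 739). The two roots are 196 and 543.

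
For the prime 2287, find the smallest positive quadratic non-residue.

3

(2/2287) = +1, so 2 is a residue.
(3/2287) = −1, so 3 is the smallest positive non-residue mod 2287.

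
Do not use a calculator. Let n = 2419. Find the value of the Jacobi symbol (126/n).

Pull out 2: since 2419 ≡ 3 (mod 8), (2/2419) = -1.
Reciprocity: 63 ≡ 3 and 2419 ≡ 3 (mod 4), so (63/2419) = −(2419/63).
Reduce top mod 63: now compute (25/63).
Reciprocity: 25 ≡ 1 and 63 ≡ 3 (mod 4), so (25/63) = +(63/25).
Reduce top mod 25: now compute (13/25).
Reciprocity: 13 ≡ 1 and 25 ≡ 1 (mod 4), so (13/25) = +(25/13).
Reduce top mod 13: now compute (12/13).
Pull out 2^2: since 13 ≡ 5 (mod 8), (2/13) = -1, so (2/13)^2 = +1.
Reciprocity: 3 ≡ 3 and 13 ≡ 1 (mod 4), so (3/13) = +(13/3).
Reduce top mod 3: now compute (1/3).
Reached (1/3) = 1. Collecting the sign flips along the way, the symbol is +1.

1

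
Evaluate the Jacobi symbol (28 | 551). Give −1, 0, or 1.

1

Pull out 2^2: since 551 ≡ 7 (mod 8), (2/551) = +1, so (2/551)^2 = +1.
Reciprocity: 7 ≡ 3 and 551 ≡ 3 (mod 4), so (7/551) = −(551/7).
Reduce top mod 7: now compute (5/7).
Reciprocity: 5 ≡ 1 and 7 ≡ 3 (mod 4), so (5/7) = +(7/5).
Reduce top mod 5: now compute (2/5).
Pull out 2: since 5 ≡ 5 (mod 8), (2/5) = -1.
Reached (1/5) = 1. Collecting the sign flips along the way, the symbol is +1.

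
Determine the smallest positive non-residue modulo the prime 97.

(2/97) = +1, so 2 is a residue.
(3/97) = +1, so 3 is a residue.
(4/97) = +1, so 4 is a residue.
(5/97) = −1, so 5 is the smallest positive non-residue mod 97.

5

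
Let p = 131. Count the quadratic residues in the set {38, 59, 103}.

2

(38/131) = +1 → QR.
(59/131) = +1 → QR.
(103/131) = -1 → non-residue.
Total quadratic residues among the 3: 2.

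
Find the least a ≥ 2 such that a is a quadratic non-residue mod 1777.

5

(2/1777) = +1, so 2 is a residue.
(3/1777) = +1, so 3 is a residue.
(4/1777) = +1, so 4 is a residue.
(5/1777) = −1, so 5 is the smallest positive non-residue mod 1777.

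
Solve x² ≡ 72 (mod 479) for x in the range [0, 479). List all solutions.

Since 479 ≡ 3 (mod 4), a square root of 72 is 72^((479+1)/4) = 72^120 mod 479.
Repeated squaring: 72^2≡394, 72^4≡40, 72^8≡163, 72^16≡224, 72^32≡360, 72^64≡270 (mod 479).
72^120 = 72^(64+32+16+8) ≡ 315 (mod 479).
Check: 315² = 99225 ≡ 72 (mod 479). The two roots are 164 and 315.

164, 315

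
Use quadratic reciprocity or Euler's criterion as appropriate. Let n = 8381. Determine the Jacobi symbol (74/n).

Pull out 2: since 8381 ≡ 5 (mod 8), (2/8381) = -1.
Reciprocity: 37 ≡ 1 and 8381 ≡ 1 (mod 4), so (37/8381) = +(8381/37).
Reduce top mod 37: now compute (19/37).
Reciprocity: 19 ≡ 3 and 37 ≡ 1 (mod 4), so (19/37) = +(37/19).
Reduce top mod 19: now compute (18/19).
Pull out 2: since 19 ≡ 3 (mod 8), (2/19) = -1.
Reciprocity: 9 ≡ 1 and 19 ≡ 3 (mod 4), so (9/19) = +(19/9).
Reduce top mod 9: now compute (1/9).
Reached (1/9) = 1. Collecting the sign flips along the way, the symbol is +1.

1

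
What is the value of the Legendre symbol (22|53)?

-1

Euler's criterion: (22/53) ≡ 22^26 (mod 53).
22^2 ≡ 7 (mod 53)
22^4 ≡ 49 (mod 53)
22^8 ≡ 16 (mod 53)
22^16 ≡ 44 (mod 53)
22^26 = 22^(16+8+2) ≡ 52 (mod 53).
Result is 52 ≡ −1, so (22/53) = −1.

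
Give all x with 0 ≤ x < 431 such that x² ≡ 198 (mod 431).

206, 225

Since 431 ≡ 3 (mod 4), a square root of 198 is 198^((431+1)/4) = 198^108 mod 431.
Repeated squaring: 198^2≡414, 198^4≡289, 198^8≡338, 198^16≡29, 198^32≡410, 198^64≡10 (mod 431).
198^108 = 198^(64+32+8+4) ≡ 225 (mod 431).
Check: 225² = 50625 ≡ 198 (mod 431). The two roots are 206 and 225.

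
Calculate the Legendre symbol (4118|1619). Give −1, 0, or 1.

First reduce: 4118 ≡ 880 (mod 1619).
Pull out 2^4: since 1619 ≡ 3 (mod 8), (2/1619) = -1, so (2/1619)^4 = +1.
Reciprocity: 55 ≡ 3 and 1619 ≡ 3 (mod 4), so (55/1619) = −(1619/55).
Reduce top mod 55: now compute (24/55).
Pull out 2^3: since 55 ≡ 7 (mod 8), (2/55) = +1, so (2/55)^3 = +1.
Reciprocity: 3 ≡ 3 and 55 ≡ 3 (mod 4), so (3/55) = −(55/3).
Reduce top mod 3: now compute (1/3).
Reached (1/3) = 1. Collecting the sign flips along the way, the symbol is +1.

1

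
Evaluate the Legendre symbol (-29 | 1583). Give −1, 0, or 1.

1

First reduce: -29 ≡ 1554 (mod 1583).
Pull out 2: since 1583 ≡ 7 (mod 8), (2/1583) = +1.
Reciprocity: 777 ≡ 1 and 1583 ≡ 3 (mod 4), so (777/1583) = +(1583/777).
Reduce top mod 777: now compute (29/777).
Reciprocity: 29 ≡ 1 and 777 ≡ 1 (mod 4), so (29/777) = +(777/29).
Reduce top mod 29: now compute (23/29).
Reciprocity: 23 ≡ 3 and 29 ≡ 1 (mod 4), so (23/29) = +(29/23).
Reduce top mod 23: now compute (6/23).
Pull out 2: since 23 ≡ 7 (mod 8), (2/23) = +1.
Reciprocity: 3 ≡ 3 and 23 ≡ 3 (mod 4), so (3/23) = −(23/3).
Reduce top mod 3: now compute (2/3).
Pull out 2: since 3 ≡ 3 (mod 8), (2/3) = -1.
Reached (1/3) = 1. Collecting the sign flips along the way, the symbol is +1.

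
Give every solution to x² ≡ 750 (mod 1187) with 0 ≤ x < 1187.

Since 1187 ≡ 3 (mod 4), a square root of 750 is 750^((1187+1)/4) = 750^297 mod 1187.
Repeated squaring: 750^2≡1049, 750^4≡52, 750^8≡330, 750^16≡883, 750^32≡1017, 750^64≡412, 750^128≡3, 750^256≡9 (mod 1187).
750^297 = 750^(256+32+8+1) ≡ 553 (mod 1187).
Check: 553² = 305809 ≡ 750 (mod 1187). The two roots are 553 and 634.

553, 634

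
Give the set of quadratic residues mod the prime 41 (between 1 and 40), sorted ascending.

1, 2, 4, 5, 8, 9, 10, 16, 18, 20, 21, 23, 25, 31, 32, 33, 36, 37, 39, 40

Square k = 1,…,20 (k and 41−k give the same square):
1²=1, 2²=4, 3²=9, 4²=16, 5²=25, 6²=36, 7²≡8, 8²≡23, 9²≡40, 10²≡18, 11²≡39, 12²≡21, 13²≡5, 14²≡32, 15²≡20, 16²≡10, 17²≡2, 18²≡37, 19²≡33, 20²≡31 (mod 41).
So the quadratic residues mod 41 are {1, 2, 4, 5, 8, 9, 10, 16, 18, 20, 21, 23, 25, 31, 32, 33, 36, 37, 39, 40}.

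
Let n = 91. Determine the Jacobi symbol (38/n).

Pull out 2: since 91 ≡ 3 (mod 8), (2/91) = -1.
Reciprocity: 19 ≡ 3 and 91 ≡ 3 (mod 4), so (19/91) = −(91/19).
Reduce top mod 19: now compute (15/19).
Reciprocity: 15 ≡ 3 and 19 ≡ 3 (mod 4), so (15/19) = −(19/15).
Reduce top mod 15: now compute (4/15).
Pull out 2^2: since 15 ≡ 7 (mod 8), (2/15) = +1, so (2/15)^2 = +1.
Reached (1/15) = 1. Collecting the sign flips along the way, the symbol is -1.

-1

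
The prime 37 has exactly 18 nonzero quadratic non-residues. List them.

2,5,6,8,13,14,15,17,18,19,20,22,23,24,29,31,32,35

Square k = 1,…,18 (k and 37−k give the same square):
1²=1, 2²=4, 3²=9, 4²=16, 5²=25, 6²=36, 7²≡12, 8²≡27, 9²≡7, 10²≡26, 11²≡10, 12²≡33, 13²≡21, 14²≡11, 15²≡3, 16²≡34, 17²≡30, 18²≡28 (mod 37).
The residues are {1, 3, 4, 7, 9, 10, 11, 12, 16, 21, 25, 26, 27, 28, 30, 33, 34, 36}; the non-residues are the remaining 18 nonzero classes.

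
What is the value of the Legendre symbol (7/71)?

Reciprocity: 7 ≡ 3 and 71 ≡ 3 (mod 4), so (7/71) = −(71/7).
Reduce top mod 7: now compute (1/7).
Reached (1/7) = 1. Collecting the sign flips along the way, the symbol is -1.

-1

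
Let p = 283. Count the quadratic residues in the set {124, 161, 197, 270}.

(124/283) = -1 → non-residue.
(161/283) = +1 → QR.
(197/283) = -1 → non-residue.
(270/283) = -1 → non-residue.
Total quadratic residues among the 4: 1.

1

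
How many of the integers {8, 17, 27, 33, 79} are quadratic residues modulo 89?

(8/89) = +1 → QR.
(17/89) = +1 → QR.
(27/89) = -1 → non-residue.
(33/89) = -1 → non-residue.
(79/89) = +1 → QR.
Total quadratic residues among the 5: 3.

3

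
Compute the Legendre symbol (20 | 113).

-1

Pull out 2^2: since 113 ≡ 1 (mod 8), (2/113) = +1, so (2/113)^2 = +1.
Reciprocity: 5 ≡ 1 and 113 ≡ 1 (mod 4), so (5/113) = +(113/5).
Reduce top mod 5: now compute (3/5).
Reciprocity: 3 ≡ 3 and 5 ≡ 1 (mod 4), so (3/5) = +(5/3).
Reduce top mod 3: now compute (2/3).
Pull out 2: since 3 ≡ 3 (mod 8), (2/3) = -1.
Reached (1/3) = 1. Collecting the sign flips along the way, the symbol is -1.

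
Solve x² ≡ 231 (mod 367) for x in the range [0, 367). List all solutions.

161, 206

Since 367 ≡ 3 (mod 4), a square root of 231 is 231^((367+1)/4) = 231^92 mod 367.
Repeated squaring: 231^2≡146, 231^4≡30, 231^8≡166, 231^16≡31, 231^32≡227, 231^64≡149 (mod 367).
231^92 = 231^(64+16+8+4) ≡ 161 (mod 367).
Check: 161² = 25921 ≡ 231 (mod 367). The two roots are 161 and 206.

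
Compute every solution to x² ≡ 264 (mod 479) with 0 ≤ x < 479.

Since 479 ≡ 3 (mod 4), a square root of 264 is 264^((479+1)/4) = 264^120 mod 479.
Repeated squaring: 264^2≡241, 264^4≡122, 264^8≡35, 264^16≡267, 264^32≡397, 264^64≡18 (mod 479).
264^120 = 264^(64+32+16+8) ≡ 64 (mod 479).
Check: 64² = 4096 ≡ 264 (mod 479). The two roots are 64 and 415.

64, 415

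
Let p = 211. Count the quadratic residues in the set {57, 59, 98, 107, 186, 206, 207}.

(57/211) = -1 → non-residue.
(59/211) = +1 → QR.
(98/211) = -1 → non-residue.
(107/211) = +1 → QR.
(186/211) = -1 → non-residue.
(206/211) = -1 → non-residue.
(207/211) = -1 → non-residue.
Total quadratic residues among the 7: 2.

2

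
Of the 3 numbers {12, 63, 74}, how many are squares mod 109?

3

(12/109) = +1 → QR.
(63/109) = +1 → QR.
(74/109) = +1 → QR.
Total quadratic residues among the 3: 3.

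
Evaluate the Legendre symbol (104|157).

-1

Pull out 2^3: since 157 ≡ 5 (mod 8), (2/157) = -1, so (2/157)^3 = -1.
Reciprocity: 13 ≡ 1 and 157 ≡ 1 (mod 4), so (13/157) = +(157/13).
Reduce top mod 13: now compute (1/13).
Reached (1/13) = 1. Collecting the sign flips along the way, the symbol is -1.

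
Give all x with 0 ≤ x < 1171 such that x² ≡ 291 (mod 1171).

425, 746

Since 1171 ≡ 3 (mod 4), a square root of 291 is 291^((1171+1)/4) = 291^293 mod 1171.
Repeated squaring: 291^2≡369, 291^4≡325, 291^8≡235, 291^16≡188, 291^32≡214, 291^64≡127, 291^128≡906, 291^256≡1136 (mod 1171).
291^293 = 291^(256+32+4+1) ≡ 425 (mod 1171).
Check: 425² = 180625 ≡ 291 (mod 1171). The two roots are 425 and 746.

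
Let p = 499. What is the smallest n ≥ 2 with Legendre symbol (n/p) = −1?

(2/499) = −1, so 2 is the smallest positive non-residue mod 499.

2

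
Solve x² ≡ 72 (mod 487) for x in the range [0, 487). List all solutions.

Since 487 ≡ 3 (mod 4), a square root of 72 is 72^((487+1)/4) = 72^122 mod 487.
Repeated squaring: 72^2≡314, 72^4≡222, 72^8≡97, 72^16≡156, 72^32≡473, 72^64≡196 (mod 487).
72^122 = 72^(64+32+16+8+2) ≡ 428 (mod 487).
Check: 428² = 183184 ≡ 72 (mod 487). The two roots are 59 and 428.

59, 428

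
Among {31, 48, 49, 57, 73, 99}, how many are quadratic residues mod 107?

4

(31/107) = -1 → non-residue.
(48/107) = +1 → QR.
(49/107) = +1 → QR.
(57/107) = +1 → QR.
(73/107) = -1 → non-residue.
(99/107) = +1 → QR.
Total quadratic residues among the 6: 4.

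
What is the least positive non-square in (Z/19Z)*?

2

(2/19) = −1, so 2 is the smallest positive non-residue mod 19.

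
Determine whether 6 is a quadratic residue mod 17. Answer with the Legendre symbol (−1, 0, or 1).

Pull out 2: since 17 ≡ 1 (mod 8), (2/17) = +1.
Reciprocity: 3 ≡ 3 and 17 ≡ 1 (mod 4), so (3/17) = +(17/3).
Reduce top mod 3: now compute (2/3).
Pull out 2: since 3 ≡ 3 (mod 8), (2/3) = -1.
Reached (1/3) = 1. Collecting the sign flips along the way, the symbol is -1.

-1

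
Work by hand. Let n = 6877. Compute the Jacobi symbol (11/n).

-1

Reciprocity: 11 ≡ 3 and 6877 ≡ 1 (mod 4), so (11/6877) = +(6877/11).
Reduce top mod 11: now compute (2/11).
Pull out 2: since 11 ≡ 3 (mod 8), (2/11) = -1.
Reached (1/11) = 1. Collecting the sign flips along the way, the symbol is -1.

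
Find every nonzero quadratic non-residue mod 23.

5 7 10 11 14 15 17 19 20 21 22

Square k = 1,…,11 (k and 23−k give the same square):
1²=1, 2²=4, 3²=9, 4²=16, 5²≡2, 6²≡13, 7²≡3, 8²≡18, 9²≡12, 10²≡8, 11²≡6 (mod 23).
The residues are {1, 2, 3, 4, 6, 8, 9, 12, 13, 16, 18}; the non-residues are the remaining 11 nonzero classes.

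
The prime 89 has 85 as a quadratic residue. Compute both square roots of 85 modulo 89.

89 ≡ 1 (mod 4), so we find a root by search.
Trying successive values, 21² = 441 ≡ 85 (mod 89). The other root is 89 − 21 = 68.

21, 68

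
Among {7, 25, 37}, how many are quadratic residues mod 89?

(7/89) = -1 → non-residue.
(25/89) = +1 → QR.
(37/89) = -1 → non-residue.
Total quadratic residues among the 3: 1.

1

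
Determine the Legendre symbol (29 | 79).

-1

Reciprocity: 29 ≡ 1 and 79 ≡ 3 (mod 4), so (29/79) = +(79/29).
Reduce top mod 29: now compute (21/29).
Reciprocity: 21 ≡ 1 and 29 ≡ 1 (mod 4), so (21/29) = +(29/21).
Reduce top mod 21: now compute (8/21).
Pull out 2^3: since 21 ≡ 5 (mod 8), (2/21) = -1, so (2/21)^3 = -1.
Reached (1/21) = 1. Collecting the sign flips along the way, the symbol is -1.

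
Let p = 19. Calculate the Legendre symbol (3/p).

Reciprocity: 3 ≡ 3 and 19 ≡ 3 (mod 4), so (3/19) = −(19/3).
Reduce top mod 3: now compute (1/3).
Reached (1/3) = 1. Collecting the sign flips along the way, the symbol is -1.

-1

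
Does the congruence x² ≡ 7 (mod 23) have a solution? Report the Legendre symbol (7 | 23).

Euler's criterion: (7/23) ≡ 7^11 (mod 23).
7^2 ≡ 3 (mod 23)
7^4 ≡ 9 (mod 23)
7^8 ≡ 12 (mod 23)
7^11 = 7^(8+2+1) ≡ 22 (mod 23).
Result is 22 ≡ −1, so (7/23) = −1.

-1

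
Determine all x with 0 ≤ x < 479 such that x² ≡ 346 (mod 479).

Since 479 ≡ 3 (mod 4), a square root of 346 is 346^((479+1)/4) = 346^120 mod 479.
Repeated squaring: 346^2≡445, 346^4≡198, 346^8≡405, 346^16≡207, 346^32≡218, 346^64≡103 (mod 479).
346^120 = 346^(64+32+16+8) ≡ 368 (mod 479).
Check: 368² = 135424 ≡ 346 (mod 479). The two roots are 111 and 368.

111, 368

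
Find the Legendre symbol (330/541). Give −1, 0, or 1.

Pull out 2: since 541 ≡ 5 (mod 8), (2/541) = -1.
Reciprocity: 165 ≡ 1 and 541 ≡ 1 (mod 4), so (165/541) = +(541/165).
Reduce top mod 165: now compute (46/165).
Pull out 2: since 165 ≡ 5 (mod 8), (2/165) = -1.
Reciprocity: 23 ≡ 3 and 165 ≡ 1 (mod 4), so (23/165) = +(165/23).
Reduce top mod 23: now compute (4/23).
Pull out 2^2: since 23 ≡ 7 (mod 8), (2/23) = +1, so (2/23)^2 = +1.
Reached (1/23) = 1. Collecting the sign flips along the way, the symbol is +1.

1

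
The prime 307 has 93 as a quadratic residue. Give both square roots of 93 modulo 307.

20, 287

Since 307 ≡ 3 (mod 4), a square root of 93 is 93^((307+1)/4) = 93^77 mod 307.
Repeated squaring: 93^2≡53, 93^4≡46, 93^8≡274, 93^16≡168, 93^32≡287, 93^64≡93 (mod 307).
93^77 = 93^(64+8+4+1) ≡ 287 (mod 307).
Check: 287² = 82369 ≡ 93 (mod 307). The two roots are 20 and 287.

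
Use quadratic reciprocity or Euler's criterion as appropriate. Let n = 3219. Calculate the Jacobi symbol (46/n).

Pull out 2: since 3219 ≡ 3 (mod 8), (2/3219) = -1.
Reciprocity: 23 ≡ 3 and 3219 ≡ 3 (mod 4), so (23/3219) = −(3219/23).
Reduce top mod 23: now compute (22/23).
Pull out 2: since 23 ≡ 7 (mod 8), (2/23) = +1.
Reciprocity: 11 ≡ 3 and 23 ≡ 3 (mod 4), so (11/23) = −(23/11).
Reduce top mod 11: now compute (1/11).
Reached (1/11) = 1. Collecting the sign flips along the way, the symbol is -1.

-1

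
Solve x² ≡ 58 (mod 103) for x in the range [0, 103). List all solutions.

26, 77

Since 103 ≡ 3 (mod 4), a square root of 58 is 58^((103+1)/4) = 58^26 mod 103.
Repeated squaring: 58^2≡68, 58^4≡92, 58^8≡18, 58^16≡15 (mod 103).
58^26 = 58^(16+8+2) ≡ 26 (mod 103).
Check: 26² = 676 ≡ 58 (mod 103). The two roots are 26 and 77.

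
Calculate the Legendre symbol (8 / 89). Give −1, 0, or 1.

1

Euler's criterion: (8/89) ≡ 8^44 (mod 89).
8^2 ≡ 64 (mod 89)
8^4 ≡ 2 (mod 89)
8^8 ≡ 4 (mod 89)
8^16 ≡ 16 (mod 89)
8^32 ≡ 78 (mod 89)
8^44 = 8^(32+8+4) ≡ 1 (mod 89).
Result is 1, so (8/89) = 1.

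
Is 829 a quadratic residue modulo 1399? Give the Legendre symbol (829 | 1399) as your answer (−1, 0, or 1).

1

Reciprocity: 829 ≡ 1 and 1399 ≡ 3 (mod 4), so (829/1399) = +(1399/829).
Reduce top mod 829: now compute (570/829).
Pull out 2: since 829 ≡ 5 (mod 8), (2/829) = -1.
Reciprocity: 285 ≡ 1 and 829 ≡ 1 (mod 4), so (285/829) = +(829/285).
Reduce top mod 285: now compute (259/285).
Reciprocity: 259 ≡ 3 and 285 ≡ 1 (mod 4), so (259/285) = +(285/259).
Reduce top mod 259: now compute (26/259).
Pull out 2: since 259 ≡ 3 (mod 8), (2/259) = -1.
Reciprocity: 13 ≡ 1 and 259 ≡ 3 (mod 4), so (13/259) = +(259/13).
Reduce top mod 13: now compute (12/13).
Pull out 2^2: since 13 ≡ 5 (mod 8), (2/13) = -1, so (2/13)^2 = +1.
Reciprocity: 3 ≡ 3 and 13 ≡ 1 (mod 4), so (3/13) = +(13/3).
Reduce top mod 3: now compute (1/3).
Reached (1/3) = 1. Collecting the sign flips along the way, the symbol is +1.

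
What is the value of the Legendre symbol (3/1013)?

-1

Euler's criterion: (3/1013) ≡ 3^506 (mod 1013).
3^2 ≡ 9 (mod 1013)
3^4 ≡ 81 (mod 1013)
3^8 ≡ 483 (mod 1013)
3^16 ≡ 299 (mod 1013)
3^32 ≡ 257 (mod 1013)
3^64 ≡ 204 (mod 1013)
3^128 ≡ 83 (mod 1013)
3^256 ≡ 811 (mod 1013)
3^506 = 3^(256+128+64+32+16+8+2) ≡ 1012 (mod 1013).
Result is 1012 ≡ −1, so (3/1013) = −1.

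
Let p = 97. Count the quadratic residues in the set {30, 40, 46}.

(30/97) = -1 → non-residue.
(40/97) = -1 → non-residue.
(46/97) = -1 → non-residue.
Total quadratic residues among the 3: 0.

0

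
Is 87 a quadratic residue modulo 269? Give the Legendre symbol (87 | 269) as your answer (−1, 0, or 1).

Reciprocity: 87 ≡ 3 and 269 ≡ 1 (mod 4), so (87/269) = +(269/87).
Reduce top mod 87: now compute (8/87).
Pull out 2^3: since 87 ≡ 7 (mod 8), (2/87) = +1, so (2/87)^3 = +1.
Reached (1/87) = 1. Collecting the sign flips along the way, the symbol is +1.

1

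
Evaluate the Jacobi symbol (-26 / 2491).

-1

First reduce: -26 ≡ 2465 (mod 2491).
Reciprocity: 2465 ≡ 1 and 2491 ≡ 3 (mod 4), so (2465/2491) = +(2491/2465).
Reduce top mod 2465: now compute (26/2465).
Pull out 2: since 2465 ≡ 1 (mod 8), (2/2465) = +1.
Reciprocity: 13 ≡ 1 and 2465 ≡ 1 (mod 4), so (13/2465) = +(2465/13).
Reduce top mod 13: now compute (8/13).
Pull out 2^3: since 13 ≡ 5 (mod 8), (2/13) = -1, so (2/13)^3 = -1.
Reached (1/13) = 1. Collecting the sign flips along the way, the symbol is -1.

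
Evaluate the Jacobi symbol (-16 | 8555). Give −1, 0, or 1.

-1

First reduce: -16 ≡ 8539 (mod 8555).
Reciprocity: 8539 ≡ 3 and 8555 ≡ 3 (mod 4), so (8539/8555) = −(8555/8539).
Reduce top mod 8539: now compute (16/8539).
Pull out 2^4: since 8539 ≡ 3 (mod 8), (2/8539) = -1, so (2/8539)^4 = +1.
Reached (1/8539) = 1. Collecting the sign flips along the way, the symbol is -1.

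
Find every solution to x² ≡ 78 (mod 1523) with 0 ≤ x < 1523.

96, 1427

Since 1523 ≡ 3 (mod 4), a square root of 78 is 78^((1523+1)/4) = 78^381 mod 1523.
Repeated squaring: 78^2≡1515, 78^4≡64, 78^8≡1050, 78^16≡1371, 78^32≡259, 78^64≡69, 78^128≡192, 78^256≡312 (mod 1523).
78^381 = 78^(256+64+32+16+8+4+1) ≡ 1427 (mod 1523).
Check: 1427² = 2036329 ≡ 78 (mod 1523). The two roots are 96 and 1427.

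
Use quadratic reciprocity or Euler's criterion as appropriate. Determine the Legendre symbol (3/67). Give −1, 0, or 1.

Euler's criterion: (3/67) ≡ 3^33 (mod 67).
3^2 ≡ 9 (mod 67)
3^4 ≡ 14 (mod 67)
3^8 ≡ 62 (mod 67)
3^16 ≡ 25 (mod 67)
3^32 ≡ 22 (mod 67)
3^33 = 3^(32+1) ≡ 66 (mod 67).
Result is 66 ≡ −1, so (3/67) = −1.

-1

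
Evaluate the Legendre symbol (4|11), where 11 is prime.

1

Euler's criterion: (4/11) ≡ 4^5 (mod 11).
4^2 ≡ 5 (mod 11)
4^4 ≡ 3 (mod 11)
4^5 = 4^(4+1) ≡ 1 (mod 11).
Result is 1, so (4/11) = 1.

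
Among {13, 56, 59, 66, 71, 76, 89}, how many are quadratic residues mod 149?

1

(13/149) = -1 → non-residue.
(56/149) = -1 → non-residue.
(59/149) = -1 → non-residue.
(66/149) = -1 → non-residue.
(71/149) = -1 → non-residue.
(76/149) = +1 → QR.
(89/149) = -1 → non-residue.
Total quadratic residues among the 7: 1.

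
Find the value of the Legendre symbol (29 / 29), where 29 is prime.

0

First reduce: 29 ≡ 0 (mod 29).
Top reduces to 0: gcd > 1, so the symbol is 0.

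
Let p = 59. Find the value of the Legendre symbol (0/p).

Top reduces to 0: gcd > 1, so the symbol is 0.

0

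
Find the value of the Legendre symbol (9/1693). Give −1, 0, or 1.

Reciprocity: 9 ≡ 1 and 1693 ≡ 1 (mod 4), so (9/1693) = +(1693/9).
Reduce top mod 9: now compute (1/9).
Reached (1/9) = 1. Collecting the sign flips along the way, the symbol is +1.

1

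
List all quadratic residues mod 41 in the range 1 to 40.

Square k = 1,…,20 (k and 41−k give the same square):
1²=1, 2²=4, 3²=9, 4²=16, 5²=25, 6²=36, 7²≡8, 8²≡23, 9²≡40, 10²≡18, 11²≡39, 12²≡21, 13²≡5, 14²≡32, 15²≡20, 16²≡10, 17²≡2, 18²≡37, 19²≡33, 20²≡31 (mod 41).
So the quadratic residues mod 41 are {1, 2, 4, 5, 8, 9, 10, 16, 18, 20, 21, 23, 25, 31, 32, 33, 36, 37, 39, 40}.

1,2,4,5,8,9,10,16,18,20,21,23,25,31,32,33,36,37,39,40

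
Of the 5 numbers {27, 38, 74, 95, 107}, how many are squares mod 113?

(27/113) = -1 → non-residue.
(38/113) = -1 → non-residue.
(74/113) = -1 → non-residue.
(95/113) = +1 → QR.
(107/113) = -1 → non-residue.
Total quadratic residues among the 5: 1.

1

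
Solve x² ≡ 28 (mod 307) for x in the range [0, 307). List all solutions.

86, 221

Since 307 ≡ 3 (mod 4), a square root of 28 is 28^((307+1)/4) = 28^77 mod 307.
Repeated squaring: 28^2≡170, 28^4≡42, 28^8≡229, 28^16≡251, 28^32≡66, 28^64≡58 (mod 307).
28^77 = 28^(64+8+4+1) ≡ 86 (mod 307).
Check: 86² = 7396 ≡ 28 (mod 307). The two roots are 86 and 221.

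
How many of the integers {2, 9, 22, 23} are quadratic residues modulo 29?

3

(2/29) = -1 → non-residue.
(9/29) = +1 → QR.
(22/29) = +1 → QR.
(23/29) = +1 → QR.
Total quadratic residues among the 4: 3.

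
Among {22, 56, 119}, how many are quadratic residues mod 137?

(22/137) = +1 → QR.
(56/137) = +1 → QR.
(119/137) = +1 → QR.
Total quadratic residues among the 3: 3.

3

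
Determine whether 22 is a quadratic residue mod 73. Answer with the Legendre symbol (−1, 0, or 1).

-1

Euler's criterion: (22/73) ≡ 22^36 (mod 73).
22^2 ≡ 46 (mod 73)
22^4 ≡ 72 (mod 73)
22^8 ≡ 1 (mod 73)
22^16 ≡ 1 (mod 73)
22^32 ≡ 1 (mod 73)
22^36 = 22^(32+4) ≡ 72 (mod 73).
Result is 72 ≡ −1, so (22/73) = −1.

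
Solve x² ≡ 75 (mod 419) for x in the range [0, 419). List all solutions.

145, 274

Since 419 ≡ 3 (mod 4), a square root of 75 is 75^((419+1)/4) = 75^105 mod 419.
Repeated squaring: 75^2≡178, 75^4≡259, 75^8≡41, 75^16≡5, 75^32≡25, 75^64≡206 (mod 419).
75^105 = 75^(64+32+8+1) ≡ 145 (mod 419).
Check: 145² = 21025 ≡ 75 (mod 419). The two roots are 145 and 274.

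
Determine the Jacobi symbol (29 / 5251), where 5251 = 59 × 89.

Reciprocity: 29 ≡ 1 and 5251 ≡ 3 (mod 4), so (29/5251) = +(5251/29).
Reduce top mod 29: now compute (2/29).
Pull out 2: since 29 ≡ 5 (mod 8), (2/29) = -1.
Reached (1/29) = 1. Collecting the sign flips along the way, the symbol is -1.

-1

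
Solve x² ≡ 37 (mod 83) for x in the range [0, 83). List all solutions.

Since 83 ≡ 3 (mod 4), a square root of 37 is 37^((83+1)/4) = 37^21 mod 83.
Repeated squaring: 37^2≡41, 37^4≡21, 37^8≡26, 37^16≡12 (mod 83).
37^21 = 37^(16+4+1) ≡ 28 (mod 83).
Check: 28² = 784 ≡ 37 (mod 83). The two roots are 28 and 55.

28, 55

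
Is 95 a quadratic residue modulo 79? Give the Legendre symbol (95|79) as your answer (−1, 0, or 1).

Euler's criterion: (95/79) ≡ 16^39 (mod 79).
16^2 ≡ 19 (mod 79)
16^4 ≡ 45 (mod 79)
16^8 ≡ 50 (mod 79)
16^16 ≡ 51 (mod 79)
16^32 ≡ 73 (mod 79)
16^39 = 16^(32+4+2+1) ≡ 1 (mod 79).
Result is 1, so (95/79) = 1.

1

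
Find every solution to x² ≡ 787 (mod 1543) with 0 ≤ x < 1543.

169, 1374

Since 1543 ≡ 3 (mod 4), a square root of 787 is 787^((1543+1)/4) = 787^386 mod 1543.
Repeated squaring: 787^2≡626, 787^4≡1497, 787^8≡573, 787^16≡1213, 787^32≡890, 787^64≡541, 787^128≡1054, 787^256≡1499 (mod 1543).
787^386 = 787^(256+128+2) ≡ 169 (mod 1543).
Check: 169² = 28561 ≡ 787 (mod 1543). The two roots are 169 and 1374.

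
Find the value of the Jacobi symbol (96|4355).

-1

Pull out 2^5: since 4355 ≡ 3 (mod 8), (2/4355) = -1, so (2/4355)^5 = -1.
Reciprocity: 3 ≡ 3 and 4355 ≡ 3 (mod 4), so (3/4355) = −(4355/3).
Reduce top mod 3: now compute (2/3).
Pull out 2: since 3 ≡ 3 (mod 8), (2/3) = -1.
Reached (1/3) = 1. Collecting the sign flips along the way, the symbol is -1.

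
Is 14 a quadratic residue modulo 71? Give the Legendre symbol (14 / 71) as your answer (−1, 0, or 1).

Pull out 2: since 71 ≡ 7 (mod 8), (2/71) = +1.
Reciprocity: 7 ≡ 3 and 71 ≡ 3 (mod 4), so (7/71) = −(71/7).
Reduce top mod 7: now compute (1/7).
Reached (1/7) = 1. Collecting the sign flips along the way, the symbol is -1.

-1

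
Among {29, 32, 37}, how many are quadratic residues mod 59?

(29/59) = +1 → QR.
(32/59) = -1 → non-residue.
(37/59) = -1 → non-residue.
Total quadratic residues among the 3: 1.

1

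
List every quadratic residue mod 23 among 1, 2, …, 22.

Square k = 1,…,11 (k and 23−k give the same square):
1²=1, 2²=4, 3²=9, 4²=16, 5²≡2, 6²≡13, 7²≡3, 8²≡18, 9²≡12, 10²≡8, 11²≡6 (mod 23).
So the quadratic residues mod 23 are {1, 2, 3, 4, 6, 8, 9, 12, 13, 16, 18}.

1,2,3,4,6,8,9,12,13,16,18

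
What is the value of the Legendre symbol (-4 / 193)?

1

First reduce: -4 ≡ 189 (mod 193).
Reciprocity: 189 ≡ 1 and 193 ≡ 1 (mod 4), so (189/193) = +(193/189).
Reduce top mod 189: now compute (4/189).
Pull out 2^2: since 189 ≡ 5 (mod 8), (2/189) = -1, so (2/189)^2 = +1.
Reached (1/189) = 1. Collecting the sign flips along the way, the symbol is +1.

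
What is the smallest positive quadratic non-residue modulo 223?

3

(2/223) = +1, so 2 is a residue.
(3/223) = −1, so 3 is the smallest positive non-residue mod 223.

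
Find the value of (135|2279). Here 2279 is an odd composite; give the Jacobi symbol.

1

Reciprocity: 135 ≡ 3 and 2279 ≡ 3 (mod 4), so (135/2279) = −(2279/135).
Reduce top mod 135: now compute (119/135).
Reciprocity: 119 ≡ 3 and 135 ≡ 3 (mod 4), so (119/135) = −(135/119).
Reduce top mod 119: now compute (16/119).
Pull out 2^4: since 119 ≡ 7 (mod 8), (2/119) = +1, so (2/119)^4 = +1.
Reached (1/119) = 1. Collecting the sign flips along the way, the symbol is +1.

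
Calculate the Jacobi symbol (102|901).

0

Pull out 2: since 901 ≡ 5 (mod 8), (2/901) = -1.
Reciprocity: 51 ≡ 3 and 901 ≡ 1 (mod 4), so (51/901) = +(901/51).
Reduce top mod 51: now compute (34/51).
Pull out 2: since 51 ≡ 3 (mod 8), (2/51) = -1.
Reciprocity: 17 ≡ 1 and 51 ≡ 3 (mod 4), so (17/51) = +(51/17).
Reduce top mod 17: now compute (0/17).
Top reduces to 0: gcd > 1, so the symbol is 0.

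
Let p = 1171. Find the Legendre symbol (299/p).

1

Reciprocity: 299 ≡ 3 and 1171 ≡ 3 (mod 4), so (299/1171) = −(1171/299).
Reduce top mod 299: now compute (274/299).
Pull out 2: since 299 ≡ 3 (mod 8), (2/299) = -1.
Reciprocity: 137 ≡ 1 and 299 ≡ 3 (mod 4), so (137/299) = +(299/137).
Reduce top mod 137: now compute (25/137).
Reciprocity: 25 ≡ 1 and 137 ≡ 1 (mod 4), so (25/137) = +(137/25).
Reduce top mod 25: now compute (12/25).
Pull out 2^2: since 25 ≡ 1 (mod 8), (2/25) = +1, so (2/25)^2 = +1.
Reciprocity: 3 ≡ 3 and 25 ≡ 1 (mod 4), so (3/25) = +(25/3).
Reduce top mod 3: now compute (1/3).
Reached (1/3) = 1. Collecting the sign flips along the way, the symbol is +1.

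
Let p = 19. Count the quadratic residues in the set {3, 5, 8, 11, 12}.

(3/19) = -1 → non-residue.
(5/19) = +1 → QR.
(8/19) = -1 → non-residue.
(11/19) = +1 → QR.
(12/19) = -1 → non-residue.
Total quadratic residues among the 5: 2.

2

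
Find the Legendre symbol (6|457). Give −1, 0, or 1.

Pull out 2: since 457 ≡ 1 (mod 8), (2/457) = +1.
Reciprocity: 3 ≡ 3 and 457 ≡ 1 (mod 4), so (3/457) = +(457/3).
Reduce top mod 3: now compute (1/3).
Reached (1/3) = 1. Collecting the sign flips along the way, the symbol is +1.

1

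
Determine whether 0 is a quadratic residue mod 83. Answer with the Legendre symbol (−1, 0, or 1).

0

Top reduces to 0: gcd > 1, so the symbol is 0.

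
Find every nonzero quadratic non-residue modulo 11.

2 6 7 8 10

Square k = 1,…,5 (k and 11−k give the same square):
1²=1, 2²=4, 3²=9, 4²≡5, 5²≡3 (mod 11).
The residues are {1, 3, 4, 5, 9}; the non-residues are the remaining 5 nonzero classes.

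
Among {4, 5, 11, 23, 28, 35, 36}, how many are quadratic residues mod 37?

4

(4/37) = +1 → QR.
(5/37) = -1 → non-residue.
(11/37) = +1 → QR.
(23/37) = -1 → non-residue.
(28/37) = +1 → QR.
(35/37) = -1 → non-residue.
(36/37) = +1 → QR.
Total quadratic residues among the 7: 4.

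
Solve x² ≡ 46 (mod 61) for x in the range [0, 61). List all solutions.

61 ≡ 1 (mod 4), so we find a root by search.
Trying successive values, 30² = 900 ≡ 46 (mod 61). The other root is 61 − 30 = 31.

30, 31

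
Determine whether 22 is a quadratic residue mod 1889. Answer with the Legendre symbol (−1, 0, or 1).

-1

Pull out 2: since 1889 ≡ 1 (mod 8), (2/1889) = +1.
Reciprocity: 11 ≡ 3 and 1889 ≡ 1 (mod 4), so (11/1889) = +(1889/11).
Reduce top mod 11: now compute (8/11).
Pull out 2^3: since 11 ≡ 3 (mod 8), (2/11) = -1, so (2/11)^3 = -1.
Reached (1/11) = 1. Collecting the sign flips along the way, the symbol is -1.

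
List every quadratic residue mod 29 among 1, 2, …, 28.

Square k = 1,…,14 (k and 29−k give the same square):
1²=1, 2²=4, 3²=9, 4²=16, 5²=25, 6²≡7, 7²≡20, 8²≡6, 9²≡23, 10²≡13, 11²≡5, 12²≡28, 13²≡24, 14²≡22 (mod 29).
So the quadratic residues mod 29 are {1, 4, 5, 6, 7, 9, 13, 16, 20, 22, 23, 24, 25, 28}.

1,4,5,6,7,9,13,16,20,22,23,24,25,28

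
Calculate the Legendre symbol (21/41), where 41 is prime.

Reciprocity: 21 ≡ 1 and 41 ≡ 1 (mod 4), so (21/41) = +(41/21).
Reduce top mod 21: now compute (20/21).
Pull out 2^2: since 21 ≡ 5 (mod 8), (2/21) = -1, so (2/21)^2 = +1.
Reciprocity: 5 ≡ 1 and 21 ≡ 1 (mod 4), so (5/21) = +(21/5).
Reduce top mod 5: now compute (1/5).
Reached (1/5) = 1. Collecting the sign flips along the way, the symbol is +1.

1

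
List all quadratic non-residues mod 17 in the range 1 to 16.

Square k = 1,…,8 (k and 17−k give the same square):
1²=1, 2²=4, 3²=9, 4²=16, 5²≡8, 6²≡2, 7²≡15, 8²≡13 (mod 17).
The residues are {1, 2, 4, 8, 9, 13, 15, 16}; the non-residues are the remaining 8 nonzero classes.

3, 5, 6, 7, 10, 11, 12, 14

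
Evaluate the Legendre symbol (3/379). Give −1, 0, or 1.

Reciprocity: 3 ≡ 3 and 379 ≡ 3 (mod 4), so (3/379) = −(379/3).
Reduce top mod 3: now compute (1/3).
Reached (1/3) = 1. Collecting the sign flips along the way, the symbol is -1.

-1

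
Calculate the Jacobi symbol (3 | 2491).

Reciprocity: 3 ≡ 3 and 2491 ≡ 3 (mod 4), so (3/2491) = −(2491/3).
Reduce top mod 3: now compute (1/3).
Reached (1/3) = 1. Collecting the sign flips along the way, the symbol is -1.

-1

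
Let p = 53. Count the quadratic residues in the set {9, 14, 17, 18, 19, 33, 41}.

(9/53) = +1 → QR.
(14/53) = -1 → non-residue.
(17/53) = +1 → QR.
(18/53) = -1 → non-residue.
(19/53) = -1 → non-residue.
(33/53) = -1 → non-residue.
(41/53) = -1 → non-residue.
Total quadratic residues among the 7: 2.

2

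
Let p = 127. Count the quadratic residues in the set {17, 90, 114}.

(17/127) = +1 → QR.
(90/127) = -1 → non-residue.
(114/127) = -1 → non-residue.
Total quadratic residues among the 3: 1.

1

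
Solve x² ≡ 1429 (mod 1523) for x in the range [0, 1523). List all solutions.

Since 1523 ≡ 3 (mod 4), a square root of 1429 is 1429^((1523+1)/4) = 1429^381 mod 1523.
Repeated squaring: 1429^2≡1221, 1429^4≡1347, 1429^8≡516, 1429^16≡1254, 1429^32≡780, 1429^64≡723, 1429^128≡340, 1429^256≡1375 (mod 1523).
1429^381 = 1429^(256+64+32+16+8+4+1) ≡ 677 (mod 1523).
Check: 677² = 458329 ≡ 1429 (mod 1523). The two roots are 677 and 846.

677, 846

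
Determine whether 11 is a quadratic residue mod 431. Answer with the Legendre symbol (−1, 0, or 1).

Euler's criterion: (11/431) ≡ 11^215 (mod 431).
11^2 ≡ 121 (mod 431)
11^4 ≡ 418 (mod 431)
11^8 ≡ 169 (mod 431)
11^16 ≡ 115 (mod 431)
11^32 ≡ 295 (mod 431)
11^64 ≡ 394 (mod 431)
11^128 ≡ 76 (mod 431)
11^215 = 11^(128+64+16+4+2+1) ≡ 1 (mod 431).
Result is 1, so (11/431) = 1.

1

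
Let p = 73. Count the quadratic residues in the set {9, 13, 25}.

(9/73) = +1 → QR.
(13/73) = -1 → non-residue.
(25/73) = +1 → QR.
Total quadratic residues among the 3: 2.

2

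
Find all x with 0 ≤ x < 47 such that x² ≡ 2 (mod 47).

Since 47 ≡ 3 (mod 4), a square root of 2 is 2^((47+1)/4) = 2^12 mod 47.
Repeated squaring: 2^2≡4, 2^4≡16, 2^8≡21 (mod 47).
2^12 = 2^(8+4) ≡ 7 (mod 47).
Check: 7² = 49 ≡ 2 (mod 47). The two roots are 7 and 40.

7, 40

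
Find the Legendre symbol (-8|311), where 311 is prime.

-1

Euler's criterion: (-8/311) ≡ 303^155 (mod 311).
303^2 ≡ 64 (mod 311)
303^4 ≡ 53 (mod 311)
303^8 ≡ 10 (mod 311)
303^16 ≡ 100 (mod 311)
303^32 ≡ 48 (mod 311)
303^64 ≡ 127 (mod 311)
303^128 ≡ 268 (mod 311)
303^155 = 303^(128+16+8+2+1) ≡ 310 (mod 311).
Result is 310 ≡ −1, so (-8/311) = −1.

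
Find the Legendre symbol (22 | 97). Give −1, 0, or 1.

Pull out 2: since 97 ≡ 1 (mod 8), (2/97) = +1.
Reciprocity: 11 ≡ 3 and 97 ≡ 1 (mod 4), so (11/97) = +(97/11).
Reduce top mod 11: now compute (9/11).
Reciprocity: 9 ≡ 1 and 11 ≡ 3 (mod 4), so (9/11) = +(11/9).
Reduce top mod 9: now compute (2/9).
Pull out 2: since 9 ≡ 1 (mod 8), (2/9) = +1.
Reached (1/9) = 1. Collecting the sign flips along the way, the symbol is +1.

1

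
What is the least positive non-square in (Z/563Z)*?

(2/563) = −1, so 2 is the smallest positive non-residue mod 563.

2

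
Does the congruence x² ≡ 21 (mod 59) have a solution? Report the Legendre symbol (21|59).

Reciprocity: 21 ≡ 1 and 59 ≡ 3 (mod 4), so (21/59) = +(59/21).
Reduce top mod 21: now compute (17/21).
Reciprocity: 17 ≡ 1 and 21 ≡ 1 (mod 4), so (17/21) = +(21/17).
Reduce top mod 17: now compute (4/17).
Pull out 2^2: since 17 ≡ 1 (mod 8), (2/17) = +1, so (2/17)^2 = +1.
Reached (1/17) = 1. Collecting the sign flips along the way, the symbol is +1.

1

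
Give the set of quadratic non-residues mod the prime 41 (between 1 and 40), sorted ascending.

3, 6, 7, 11, 12, 13, 14, 15, 17, 19, 22, 24, 26, 27, 28, 29, 30, 34, 35, 38

Square k = 1,…,20 (k and 41−k give the same square):
1²=1, 2²=4, 3²=9, 4²=16, 5²=25, 6²=36, 7²≡8, 8²≡23, 9²≡40, 10²≡18, 11²≡39, 12²≡21, 13²≡5, 14²≡32, 15²≡20, 16²≡10, 17²≡2, 18²≡37, 19²≡33, 20²≡31 (mod 41).
The residues are {1, 2, 4, 5, 8, 9, 10, 16, 18, 20, 21, 23, 25, 31, 32, 33, 36, 37, 39, 40}; the non-residues are the remaining 20 nonzero classes.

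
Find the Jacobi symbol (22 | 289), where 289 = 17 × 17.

Pull out 2: since 289 ≡ 1 (mod 8), (2/289) = +1.
Reciprocity: 11 ≡ 3 and 289 ≡ 1 (mod 4), so (11/289) = +(289/11).
Reduce top mod 11: now compute (3/11).
Reciprocity: 3 ≡ 3 and 11 ≡ 3 (mod 4), so (3/11) = −(11/3).
Reduce top mod 3: now compute (2/3).
Pull out 2: since 3 ≡ 3 (mod 8), (2/3) = -1.
Reached (1/3) = 1. Collecting the sign flips along the way, the symbol is +1.

1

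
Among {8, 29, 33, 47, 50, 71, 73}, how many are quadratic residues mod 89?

(8/89) = +1 → QR.
(29/89) = -1 → non-residue.
(33/89) = -1 → non-residue.
(47/89) = +1 → QR.
(50/89) = +1 → QR.
(71/89) = +1 → QR.
(73/89) = +1 → QR.
Total quadratic residues among the 7: 5.

5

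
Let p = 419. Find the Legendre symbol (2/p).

Pull out 2: since 419 ≡ 3 (mod 8), (2/419) = -1.
Reached (1/419) = 1. Collecting the sign flips along the way, the symbol is -1.

-1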